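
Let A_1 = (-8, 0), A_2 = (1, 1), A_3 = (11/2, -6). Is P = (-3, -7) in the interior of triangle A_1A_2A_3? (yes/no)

no

Barycentric coordinates of P: (128/135, -43/45, 136/135).
The three coordinates are positive, negative, positive; a point is interior exactly when all three are positive.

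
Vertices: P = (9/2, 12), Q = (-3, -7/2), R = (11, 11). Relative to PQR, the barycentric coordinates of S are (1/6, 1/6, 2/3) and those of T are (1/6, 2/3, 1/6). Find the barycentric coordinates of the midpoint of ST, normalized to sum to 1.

(1/6, 5/12, 5/12)

Since both coordinate triples sum to 1, the midpoint's barycentrics are the componentwise average.
(1/6+1/6)/2 = 1/6; similarly 5/12 and 5/12.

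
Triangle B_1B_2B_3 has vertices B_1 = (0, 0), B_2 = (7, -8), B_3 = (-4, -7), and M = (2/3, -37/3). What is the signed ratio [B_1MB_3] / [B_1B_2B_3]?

2/3

[B_1B_2B_3] = ½·(0·(-8−(-7)) + 7·(-7−0) + (-4)·(0−(-8))) = ½·(0 − 49 − 32) = -81/2.
[B_1MB_3] = ½·(0·(-37/3−(-7)) + (2/3)·(-7−0) + (-4)·(0−(-37/3))) = ½·(0 − 14/3 − 148/3) = -27, so the ratio is (-27)/(-81/2) = 2/3.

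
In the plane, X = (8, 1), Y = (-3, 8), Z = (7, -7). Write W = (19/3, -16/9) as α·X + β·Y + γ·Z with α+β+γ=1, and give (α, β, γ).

Signed area of the reference triangle: [XYZ] = ½·(8·(8−(-7)) + (-3)·(-7−1) + 7·(1−8)) = ½·(120 + 24 − 49) = 95/2.
[WYZ] = ½·((19/3)·(8−(-7)) + (-3)·(-7−(-16/9)) + 7·(-16/9−8)) = ½·(95 + 47/3 − 616/9) = 190/9, so the X-coordinate is (190/9)/(95/2) = 4/9.
[XWZ] = ½·(8·(-16/9−(-7)) + (19/3)·(-7−1) + 7·(1−(-16/9))) = ½·(376/9 − 152/3 + 175/9) = 95/18, so the Y-coordinate is 1/9.
[XYW] = ½·(8·(8−(-16/9)) + (-3)·(-16/9−1) + (19/3)·(1−8)) = ½·(704/9 + 25/3 − 133/3) = 190/9, so the Z-coordinate is 4/9.

(4/9, 1/9, 4/9)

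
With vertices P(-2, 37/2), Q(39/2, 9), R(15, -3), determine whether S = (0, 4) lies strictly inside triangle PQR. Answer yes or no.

no

Barycentric coordinates of S: (282/401, -814/1203, 1171/1203).
The three coordinates are positive, negative, positive; a point is interior exactly when all three are positive.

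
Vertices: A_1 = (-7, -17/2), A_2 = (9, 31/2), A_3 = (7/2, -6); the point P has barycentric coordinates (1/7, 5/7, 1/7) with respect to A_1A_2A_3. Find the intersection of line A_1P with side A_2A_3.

(97/12, 143/12)

Line A_1P meets A_2A_3 where the A_1-coordinate vanishes; zeroing P's A_1-weight and renormalizing leaves A_2, A_3-weights 5/7 : 1/7 → (5/6, 1/6).
So Q = (5/6)·A_2 + (1/6)·A_3 = (97/12, 143/12).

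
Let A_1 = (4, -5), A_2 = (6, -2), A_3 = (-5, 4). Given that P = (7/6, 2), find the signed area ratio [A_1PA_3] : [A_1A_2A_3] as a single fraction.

[A_1A_2A_3] = ½·(4·(-2−4) + 6·(4−(-5)) + (-5)·(-5−(-2))) = ½·(-24 + 54 + 15) = 45/2.
[A_1PA_3] = ½·(4·(2−4) + (7/6)·(4−(-5)) + (-5)·(-5−2)) = ½·(-8 + 21/2 + 35) = 75/4, so the ratio is (75/4)/(45/2) = 5/6.

5/6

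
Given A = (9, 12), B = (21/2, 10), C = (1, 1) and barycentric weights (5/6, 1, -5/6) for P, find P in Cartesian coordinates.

(103/6, 115/6)

P = (5/6)·A + 1·B + (-5/6)·C.
x-coordinate: (5/6)·9 + 1·(21/2) + (-5/6)·1 = 103/6.
y-coordinate: (5/6)·12 + 1·10 + (-5/6)·1 = 115/6.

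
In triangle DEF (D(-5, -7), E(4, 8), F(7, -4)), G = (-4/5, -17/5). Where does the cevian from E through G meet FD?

Barycentric coordinates of G with respect to DEF: (3/5, 1/5, 1/5).
On side FD the E-coordinate is zero; dropping G's E-weight 1/5 and renormalizing the remaining 1/5 : 3/5 gives weights 1/4, 3/4 on F, D.
H = (1/4)·(7, -4) + (3/4)·(-5, -7) = (-2, -25/4).

(-2, -25/4)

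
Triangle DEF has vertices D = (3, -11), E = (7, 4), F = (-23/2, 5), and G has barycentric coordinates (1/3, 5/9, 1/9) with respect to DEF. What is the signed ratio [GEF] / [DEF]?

The signed ratio [GEF]/[DEF] equals the barycentric coordinate of G at vertex D, which is 1/3.

1/3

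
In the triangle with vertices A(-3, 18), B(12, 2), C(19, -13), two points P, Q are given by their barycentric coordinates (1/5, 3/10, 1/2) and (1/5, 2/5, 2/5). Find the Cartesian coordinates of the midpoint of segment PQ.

(243/20, -31/20)

Barycentric coordinates of the midpoint are the average: (1/5, 7/20, 9/20).
Converting: (1/5)·A + (7/20)·B + (9/20)·C = (243/20, -31/20).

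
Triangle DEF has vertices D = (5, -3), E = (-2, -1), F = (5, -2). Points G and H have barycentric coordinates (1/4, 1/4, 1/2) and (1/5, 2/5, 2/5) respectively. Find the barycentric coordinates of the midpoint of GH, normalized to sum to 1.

(9/40, 13/40, 9/20)

Since both coordinate triples sum to 1, the midpoint's barycentrics are the componentwise average.
(1/4+1/5)/2 = 9/40; similarly 13/40 and 9/20.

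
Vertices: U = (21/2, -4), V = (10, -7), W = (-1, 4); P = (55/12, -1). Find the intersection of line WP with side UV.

(61/6, -6)

Barycentric coordinates of P with respect to UVW: (1/6, 1/3, 1/2).
On side UV the W-coordinate is zero; dropping P's W-weight 1/2 and renormalizing the remaining 1/6 : 1/3 gives weights 1/3, 2/3 on U, V.
Q = (1/3)·(21/2, -4) + (2/3)·(10, -7) = (61/6, -6).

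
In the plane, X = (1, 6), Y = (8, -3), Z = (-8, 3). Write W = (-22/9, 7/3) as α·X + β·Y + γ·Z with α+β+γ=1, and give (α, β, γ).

Signed area of the reference triangle: [XYZ] = ½·(1·(-3−3) + 8·(3−6) + (-8)·(6−(-3))) = ½·(-6 − 24 − 72) = -51.
[WYZ] = ½·((-22/9)·(-3−3) + 8·(3−(7/3)) + (-8)·(7/3−(-3))) = ½·(44/3 + 16/3 − 128/3) = -34/3, so the X-coordinate is (-34/3)/(-51) = 2/9.
[XWZ] = ½·(1·(7/3−3) + (-22/9)·(3−6) + (-8)·(6−(7/3))) = ½·(-2/3 + 22/3 − 88/3) = -34/3, so the Y-coordinate is 2/9.
[XYW] = ½·(1·(-3−(7/3)) + 8·(7/3−6) + (-22/9)·(6−(-3))) = ½·(-16/3 − 88/3 − 22) = -85/3, so the Z-coordinate is 5/9.

(2/9, 2/9, 5/9)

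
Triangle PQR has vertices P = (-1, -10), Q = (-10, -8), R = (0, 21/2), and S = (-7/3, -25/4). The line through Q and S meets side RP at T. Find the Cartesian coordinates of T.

(-4/5, -59/10)

Barycentric coordinates of S with respect to PQR: (2/3, 1/6, 1/6).
On side RP the Q-coordinate is zero; dropping S's Q-weight 1/6 and renormalizing the remaining 1/6 : 2/3 gives weights 1/5, 4/5 on R, P.
T = (1/5)·(0, 21/2) + (4/5)·(-1, -10) = (-4/5, -59/10).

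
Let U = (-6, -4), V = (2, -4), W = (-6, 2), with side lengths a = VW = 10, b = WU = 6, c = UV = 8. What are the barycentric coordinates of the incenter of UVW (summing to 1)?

The incenter has barycentric coordinates proportional to the opposite side lengths: (10 : 6 : 8).
Normalizing by 10+6+8 = 24 gives (5/12, 1/4, 1/3).

(5/12, 1/4, 1/3)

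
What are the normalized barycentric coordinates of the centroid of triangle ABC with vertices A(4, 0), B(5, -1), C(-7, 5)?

The centroid is the average of the vertices, so each weight is 1/3.

(1/3, 1/3, 1/3)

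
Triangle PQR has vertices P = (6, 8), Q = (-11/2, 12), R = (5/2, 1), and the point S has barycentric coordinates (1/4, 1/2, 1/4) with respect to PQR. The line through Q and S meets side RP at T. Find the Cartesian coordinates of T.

Line QS meets RP where the Q-coordinate vanishes; zeroing S's Q-weight and renormalizing leaves R, P-weights 1/4 : 1/4 → (1/2, 1/2).
So T = (1/2)·R + (1/2)·P = (17/4, 9/2).

(17/4, 9/2)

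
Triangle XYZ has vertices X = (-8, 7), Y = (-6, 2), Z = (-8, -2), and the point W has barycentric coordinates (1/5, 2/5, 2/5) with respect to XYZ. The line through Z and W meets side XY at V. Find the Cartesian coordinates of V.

(-20/3, 11/3)

Line ZW meets XY where the Z-coordinate vanishes; zeroing W's Z-weight and renormalizing leaves X, Y-weights 1/5 : 2/5 → (1/3, 2/3).
So V = (1/3)·X + (2/3)·Y = (-20/3, 11/3).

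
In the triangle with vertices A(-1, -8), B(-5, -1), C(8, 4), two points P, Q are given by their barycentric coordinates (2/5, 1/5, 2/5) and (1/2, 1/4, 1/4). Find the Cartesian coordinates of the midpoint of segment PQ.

(41/40, -101/40)

Barycentric coordinates of the midpoint are the average: (9/20, 9/40, 13/40).
Converting: (9/20)·A + (9/40)·B + (13/40)·C = (41/40, -101/40).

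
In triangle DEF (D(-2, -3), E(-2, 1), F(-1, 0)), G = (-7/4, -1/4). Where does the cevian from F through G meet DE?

Barycentric coordinates of G with respect to DEF: (1/4, 1/2, 1/4).
On side DE the F-coordinate is zero; dropping G's F-weight 1/4 and renormalizing the remaining 1/4 : 1/2 gives weights 1/3, 2/3 on D, E.
H = (1/3)·(-2, -3) + (2/3)·(-2, 1) = (-2, -1/3).

(-2, -1/3)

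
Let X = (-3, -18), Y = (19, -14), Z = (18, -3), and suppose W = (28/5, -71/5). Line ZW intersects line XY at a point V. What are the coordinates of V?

Barycentric coordinates of W with respect to XYZ: (3/5, 1/5, 1/5).
On side XY the Z-coordinate is zero; dropping W's Z-weight 1/5 and renormalizing the remaining 3/5 : 1/5 gives weights 3/4, 1/4 on X, Y.
V = (3/4)·(-3, -18) + (1/4)·(19, -14) = (5/2, -17).

(5/2, -17)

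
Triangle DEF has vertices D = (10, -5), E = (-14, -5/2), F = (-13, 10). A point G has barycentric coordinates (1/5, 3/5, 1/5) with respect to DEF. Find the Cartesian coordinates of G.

G = (1/5)·D + (3/5)·E + (1/5)·F.
x-coordinate: (1/5)·10 + (3/5)·(-14) + (1/5)·(-13) = -9.
y-coordinate: (1/5)·(-5) + (3/5)·(-5/2) + (1/5)·10 = -1/2.

(-9, -1/2)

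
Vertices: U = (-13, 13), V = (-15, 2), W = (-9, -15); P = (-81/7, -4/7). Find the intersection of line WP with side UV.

Barycentric coordinates of P with respect to UVW: (3/7, 1/7, 3/7).
On side UV the W-coordinate is zero; dropping P's W-weight 3/7 and renormalizing the remaining 3/7 : 1/7 gives weights 3/4, 1/4 on U, V.
Q = (3/4)·(-13, 13) + (1/4)·(-15, 2) = (-27/2, 41/4).

(-27/2, 41/4)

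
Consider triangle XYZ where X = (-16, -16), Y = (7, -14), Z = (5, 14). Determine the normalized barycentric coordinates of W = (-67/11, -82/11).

Signed area of the reference triangle: [XYZ] = ½·((-16)·(-14−14) + 7·(14−(-16)) + 5·(-16−(-14))) = ½·(448 + 210 − 10) = 324.
[WYZ] = ½·((-67/11)·(-14−14) + 7·(14−(-82/11)) + 5·(-82/11−(-14))) = ½·(1876/11 + 1652/11 + 360/11) = 1944/11, so the X-coordinate is (1944/11)/324 = 6/11.
[XWZ] = ½·((-16)·(-82/11−14) + (-67/11)·(14−(-16)) + 5·(-16−(-82/11))) = ½·(3776/11 − 2010/11 − 470/11) = 648/11, so the Y-coordinate is 2/11.
[XYW] = ½·((-16)·(-14−(-82/11)) + 7·(-82/11−(-16)) + (-67/11)·(-16−(-14))) = ½·(1152/11 + 658/11 + 134/11) = 972/11, so the Z-coordinate is 3/11.

(6/11, 2/11, 3/11)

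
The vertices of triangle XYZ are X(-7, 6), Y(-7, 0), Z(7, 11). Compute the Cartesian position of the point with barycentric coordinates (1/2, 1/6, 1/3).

W = (1/2)·X + (1/6)·Y + (1/3)·Z.
x-coordinate: (1/2)·(-7) + (1/6)·(-7) + (1/3)·7 = -7/3.
y-coordinate: (1/2)·6 + (1/6)·0 + (1/3)·11 = 20/3.

(-7/3, 20/3)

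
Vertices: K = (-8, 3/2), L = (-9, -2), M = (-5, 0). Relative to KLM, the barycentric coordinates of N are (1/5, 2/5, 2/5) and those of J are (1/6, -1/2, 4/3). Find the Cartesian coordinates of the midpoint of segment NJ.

(-107/20, 3/8)

Barycentric coordinates of the midpoint are the average: (11/60, -1/20, 13/15).
Converting: (11/60)·K + (-1/20)·L + (13/15)·M = (-107/20, 3/8).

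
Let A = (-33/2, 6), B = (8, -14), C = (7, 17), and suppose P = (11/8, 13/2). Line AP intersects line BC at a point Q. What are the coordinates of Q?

(22/3, 20/3)

Barycentric coordinates of P with respect to ABC: (1/4, 1/4, 1/2).
On side BC the A-coordinate is zero; dropping P's A-weight 1/4 and renormalizing the remaining 1/4 : 1/2 gives weights 1/3, 2/3 on B, C.
Q = (1/3)·(8, -14) + (2/3)·(7, 17) = (22/3, 20/3).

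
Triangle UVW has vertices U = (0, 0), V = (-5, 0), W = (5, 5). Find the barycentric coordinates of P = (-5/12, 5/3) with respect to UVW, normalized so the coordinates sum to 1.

Signed area of the reference triangle: [UVW] = ½·(0·(0−5) + (-5)·(5−0) + 5·(0−0)) = ½·(0 − 25 + 0) = -25/2.
[PVW] = ½·((-5/12)·(0−5) + (-5)·(5−(5/3)) + 5·(5/3−0)) = ½·(25/12 − 50/3 + 25/3) = -25/8, so the U-coordinate is (-25/8)/(-25/2) = 1/4.
[UPW] = ½·(0·(5/3−5) + (-5/12)·(5−0) + 5·(0−(5/3))) = ½·(0 − 25/12 − 25/3) = -125/24, so the V-coordinate is 5/12.
[UVP] = ½·(0·(0−(5/3)) + (-5)·(5/3−0) + (-5/12)·(0−0)) = ½·(0 − 25/3 + 0) = -25/6, so the W-coordinate is 1/3.

(1/4, 5/12, 1/3)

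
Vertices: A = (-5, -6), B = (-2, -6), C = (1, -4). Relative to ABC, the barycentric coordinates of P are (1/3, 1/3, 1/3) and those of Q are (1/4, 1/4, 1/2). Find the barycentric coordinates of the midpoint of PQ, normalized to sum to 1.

Since both coordinate triples sum to 1, the midpoint's barycentrics are the componentwise average.
(1/3+1/4)/2 = 7/24; similarly 7/24 and 5/12.

(7/24, 7/24, 5/12)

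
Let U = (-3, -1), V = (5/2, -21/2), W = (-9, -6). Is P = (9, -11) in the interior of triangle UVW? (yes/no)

no

Barycentric coordinates of P: (47/169, 240/169, -118/169).
The three coordinates are positive, positive, negative; a point is interior exactly when all three are positive.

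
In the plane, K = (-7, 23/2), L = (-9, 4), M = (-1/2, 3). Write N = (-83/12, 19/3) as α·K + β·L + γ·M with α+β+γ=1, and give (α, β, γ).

(1/3, 1/2, 1/6)

Signed area of the reference triangle: [KLM] = ½·((-7)·(4−3) + (-9)·(3−(23/2)) + (-1/2)·(23/2−4)) = ½·(-7 + 153/2 − 15/4) = 263/8.
[NLM] = ½·((-83/12)·(4−3) + (-9)·(3−(19/3)) + (-1/2)·(19/3−4)) = ½·(-83/12 + 30 − 7/6) = 263/24, so the K-coordinate is (263/24)/(263/8) = 1/3.
[KNM] = ½·((-7)·(19/3−3) + (-83/12)·(3−(23/2)) + (-1/2)·(23/2−(19/3))) = ½·(-70/3 + 1411/24 − 31/12) = 263/16, so the L-coordinate is 1/2.
[KLN] = ½·((-7)·(4−(19/3)) + (-9)·(19/3−(23/2)) + (-83/12)·(23/2−4)) = ½·(49/3 + 93/2 − 415/8) = 263/48, so the M-coordinate is 1/6.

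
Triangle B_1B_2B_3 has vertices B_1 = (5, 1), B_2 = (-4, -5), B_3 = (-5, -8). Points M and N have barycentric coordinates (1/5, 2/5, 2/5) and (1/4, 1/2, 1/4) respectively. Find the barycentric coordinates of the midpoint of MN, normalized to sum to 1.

(9/40, 9/20, 13/40)

Since both coordinate triples sum to 1, the midpoint's barycentrics are the componentwise average.
(1/5+1/4)/2 = 9/40; similarly 9/20 and 13/40.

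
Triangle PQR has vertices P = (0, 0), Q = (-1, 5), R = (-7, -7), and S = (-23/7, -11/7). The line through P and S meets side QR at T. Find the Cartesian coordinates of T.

(-23/5, -11/5)

Barycentric coordinates of S with respect to PQR: (2/7, 2/7, 3/7).
On side QR the P-coordinate is zero; dropping S's P-weight 2/7 and renormalizing the remaining 2/7 : 3/7 gives weights 2/5, 3/5 on Q, R.
T = (2/5)·(-1, 5) + (3/5)·(-7, -7) = (-23/5, -11/5).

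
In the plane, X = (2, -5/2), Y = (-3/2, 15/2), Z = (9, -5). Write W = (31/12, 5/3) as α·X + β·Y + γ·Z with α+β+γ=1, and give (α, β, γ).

Signed area of the reference triangle: [XYZ] = ½·(2·(15/2−(-5)) + (-3/2)·(-5−(-5/2)) + 9·(-5/2−(15/2))) = ½·(25 + 15/4 − 90) = -245/8.
[WYZ] = ½·((31/12)·(15/2−(-5)) + (-3/2)·(-5−(5/3)) + 9·(5/3−(15/2))) = ½·(775/24 + 10 − 105/2) = -245/48, so the X-coordinate is (-245/48)/(-245/8) = 1/6.
[XWZ] = ½·(2·(5/3−(-5)) + (31/12)·(-5−(-5/2)) + 9·(-5/2−(5/3))) = ½·(40/3 − 155/24 − 75/2) = -245/16, so the Y-coordinate is 1/2.
[XYW] = ½·(2·(15/2−(5/3)) + (-3/2)·(5/3−(-5/2)) + (31/12)·(-5/2−(15/2))) = ½·(35/3 − 25/4 − 155/6) = -245/24, so the Z-coordinate is 1/3.
Check: 1/6 + 1/2 + 1/3 = 1.

(1/6, 1/2, 1/3)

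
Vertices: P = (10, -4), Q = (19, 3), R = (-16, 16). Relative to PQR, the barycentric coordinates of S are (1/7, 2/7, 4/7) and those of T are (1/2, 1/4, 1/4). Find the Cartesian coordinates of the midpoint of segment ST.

Barycentric coordinates of the midpoint are the average: (9/28, 15/56, 23/56).
Converting: (9/28)·P + (15/56)·Q + (23/56)·R = (97/56, 341/56).

(97/56, 341/56)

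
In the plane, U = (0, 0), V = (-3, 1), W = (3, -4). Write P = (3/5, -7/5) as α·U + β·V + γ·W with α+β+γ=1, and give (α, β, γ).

(2/5, 1/5, 2/5)

Signed area of the reference triangle: [UVW] = ½·(0·(1−(-4)) + (-3)·(-4−0) + 3·(0−1)) = ½·(0 + 12 − 3) = 9/2.
[PVW] = ½·((3/5)·(1−(-4)) + (-3)·(-4−(-7/5)) + 3·(-7/5−1)) = ½·(3 + 39/5 − 36/5) = 9/5, so the U-coordinate is (9/5)/(9/2) = 2/5.
[UPW] = ½·(0·(-7/5−(-4)) + (3/5)·(-4−0) + 3·(0−(-7/5))) = ½·(0 − 12/5 + 21/5) = 9/10, so the V-coordinate is 1/5.
[UVP] = ½·(0·(1−(-7/5)) + (-3)·(-7/5−0) + (3/5)·(0−1)) = ½·(0 + 21/5 − 3/5) = 9/5, so the W-coordinate is 2/5.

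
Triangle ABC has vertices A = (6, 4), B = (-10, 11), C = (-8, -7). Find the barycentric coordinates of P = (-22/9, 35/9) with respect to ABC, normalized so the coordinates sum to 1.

Signed area of the reference triangle: [ABC] = ½·(6·(11−(-7)) + (-10)·(-7−4) + (-8)·(4−11)) = ½·(108 + 110 + 56) = 137.
[PBC] = ½·((-22/9)·(11−(-7)) + (-10)·(-7−(35/9)) + (-8)·(35/9−11)) = ½·(-44 + 980/9 + 512/9) = 548/9, so the A-coordinate is (548/9)/137 = 4/9.
[APC] = ½·(6·(35/9−(-7)) + (-22/9)·(-7−4) + (-8)·(4−(35/9))) = ½·(196/3 + 242/9 − 8/9) = 137/3, so the B-coordinate is 1/3.
[ABP] = ½·(6·(11−(35/9)) + (-10)·(35/9−4) + (-22/9)·(4−11)) = ½·(128/3 + 10/9 + 154/9) = 274/9, so the C-coordinate is 2/9.

(4/9, 1/3, 2/9)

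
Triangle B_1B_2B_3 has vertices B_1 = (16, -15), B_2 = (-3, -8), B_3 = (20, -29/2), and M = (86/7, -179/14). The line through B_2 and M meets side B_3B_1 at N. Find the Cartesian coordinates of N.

Barycentric coordinates of M with respect to B_1B_2B_3: (2/7, 2/7, 3/7).
On side B_3B_1 the B_2-coordinate is zero; dropping M's B_2-weight 2/7 and renormalizing the remaining 3/7 : 2/7 gives weights 3/5, 2/5 on B_3, B_1.
N = (3/5)·(20, -29/2) + (2/5)·(16, -15) = (92/5, -147/10).

(92/5, -147/10)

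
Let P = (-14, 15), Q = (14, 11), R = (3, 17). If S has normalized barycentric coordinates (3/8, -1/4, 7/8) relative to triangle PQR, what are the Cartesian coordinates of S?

S = (3/8)·P + (-1/4)·Q + (7/8)·R.
x-coordinate: (3/8)·(-14) + (-1/4)·14 + (7/8)·3 = -49/8.
y-coordinate: (3/8)·15 + (-1/4)·11 + (7/8)·17 = 71/4.

(-49/8, 71/4)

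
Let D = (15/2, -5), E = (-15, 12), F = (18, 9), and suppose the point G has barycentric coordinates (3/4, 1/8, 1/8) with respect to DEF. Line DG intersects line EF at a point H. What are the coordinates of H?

Line DG meets EF where the D-coordinate vanishes; zeroing G's D-weight and renormalizing leaves E, F-weights 1/8 : 1/8 → (1/2, 1/2).
So H = (1/2)·E + (1/2)·F = (3/2, 21/2).

(3/2, 21/2)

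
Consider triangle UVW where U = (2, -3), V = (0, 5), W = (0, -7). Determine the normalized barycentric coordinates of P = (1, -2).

(1/2, 1/4, 1/4)

Signed area of the reference triangle: [UVW] = ½·(2·(5−(-7)) + 0·(-7−(-3)) + 0·(-3−5)) = ½·(24 + 0 + 0) = 12.
[PVW] = ½·(1·(5−(-7)) + 0·(-7−(-2)) + 0·(-2−5)) = ½·(12 + 0 + 0) = 6, so the U-coordinate is 6/12 = 1/2.
[UPW] = ½·(2·(-2−(-7)) + 1·(-7−(-3)) + 0·(-3−(-2))) = ½·(10 − 4 + 0) = 3, so the V-coordinate is 1/4.
[UVP] = ½·(2·(5−(-2)) + 0·(-2−(-3)) + 1·(-3−5)) = ½·(14 + 0 − 8) = 3, so the W-coordinate is 1/4.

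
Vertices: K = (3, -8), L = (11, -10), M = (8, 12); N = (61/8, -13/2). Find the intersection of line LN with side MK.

(17/4, -3)

Barycentric coordinates of N with respect to KLM: (3/8, 1/2, 1/8).
On side MK the L-coordinate is zero; dropping N's L-weight 1/2 and renormalizing the remaining 1/8 : 3/8 gives weights 1/4, 3/4 on M, K.
J = (1/4)·(8, 12) + (3/4)·(3, -8) = (17/4, -3).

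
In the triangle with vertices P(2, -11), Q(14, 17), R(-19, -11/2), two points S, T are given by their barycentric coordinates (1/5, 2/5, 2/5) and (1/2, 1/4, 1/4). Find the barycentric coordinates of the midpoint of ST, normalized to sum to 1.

(7/20, 13/40, 13/40)

Since both coordinate triples sum to 1, the midpoint's barycentrics are the componentwise average.
(1/5+1/2)/2 = 7/20; similarly 13/40 and 13/40.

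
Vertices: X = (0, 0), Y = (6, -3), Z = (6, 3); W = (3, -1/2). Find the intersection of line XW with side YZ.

Barycentric coordinates of W with respect to XYZ: (1/2, 1/3, 1/6).
On side YZ the X-coordinate is zero; dropping W's X-weight 1/2 and renormalizing the remaining 1/3 : 1/6 gives weights 2/3, 1/3 on Y, Z.
V = (2/3)·(6, -3) + (1/3)·(6, 3) = (6, -1).

(6, -1)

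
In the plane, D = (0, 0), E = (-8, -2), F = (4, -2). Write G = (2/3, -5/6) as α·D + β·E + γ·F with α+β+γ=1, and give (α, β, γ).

Signed area of the reference triangle: [DEF] = ½·(0·(-2−(-2)) + (-8)·(-2−0) + 4·(0−(-2))) = ½·(0 + 16 + 8) = 12.
[GEF] = ½·((2/3)·(-2−(-2)) + (-8)·(-2−(-5/6)) + 4·(-5/6−(-2))) = ½·(0 + 28/3 + 14/3) = 7, so the D-coordinate is 7/12 = 7/12.
[DGF] = ½·(0·(-5/6−(-2)) + (2/3)·(-2−0) + 4·(0−(-5/6))) = ½·(0 − 4/3 + 10/3) = 1, so the E-coordinate is 1/12.
[DEG] = ½·(0·(-2−(-5/6)) + (-8)·(-5/6−0) + (2/3)·(0−(-2))) = ½·(0 + 20/3 + 4/3) = 4, so the F-coordinate is 1/3.

(7/12, 1/12, 1/3)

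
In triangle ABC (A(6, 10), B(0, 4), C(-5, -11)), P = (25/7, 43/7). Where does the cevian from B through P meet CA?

(25/6, 13/2)

Barycentric coordinates of P with respect to ABC: (5/7, 1/7, 1/7).
On side CA the B-coordinate is zero; dropping P's B-weight 1/7 and renormalizing the remaining 1/7 : 5/7 gives weights 1/6, 5/6 on C, A.
Q = (1/6)·(-5, -11) + (5/6)·(6, 10) = (25/6, 13/2).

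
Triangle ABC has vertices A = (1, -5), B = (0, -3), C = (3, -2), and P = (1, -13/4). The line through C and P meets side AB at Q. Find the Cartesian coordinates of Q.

Barycentric coordinates of P with respect to ABC: (1/4, 1/2, 1/4).
On side AB the C-coordinate is zero; dropping P's C-weight 1/4 and renormalizing the remaining 1/4 : 1/2 gives weights 1/3, 2/3 on A, B.
Q = (1/3)·(1, -5) + (2/3)·(0, -3) = (1/3, -11/3).

(1/3, -11/3)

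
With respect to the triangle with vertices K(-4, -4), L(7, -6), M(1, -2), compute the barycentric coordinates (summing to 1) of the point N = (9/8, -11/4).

(1/8, 1/8, 3/4)

Signed area of the reference triangle: [KLM] = ½·((-4)·(-6−(-2)) + 7·(-2−(-4)) + 1·(-4−(-6))) = ½·(16 + 14 + 2) = 16.
[NLM] = ½·((9/8)·(-6−(-2)) + 7·(-2−(-11/4)) + 1·(-11/4−(-6))) = ½·(-9/2 + 21/4 + 13/4) = 2, so the K-coordinate is 2/16 = 1/8.
[KNM] = ½·((-4)·(-11/4−(-2)) + (9/8)·(-2−(-4)) + 1·(-4−(-11/4))) = ½·(3 + 9/4 − 5/4) = 2, so the L-coordinate is 1/8.
[KLN] = ½·((-4)·(-6−(-11/4)) + 7·(-11/4−(-4)) + (9/8)·(-4−(-6))) = ½·(13 + 35/4 + 9/4) = 12, so the M-coordinate is 3/4.
Check: 1/8 + 1/8 + 3/4 = 1.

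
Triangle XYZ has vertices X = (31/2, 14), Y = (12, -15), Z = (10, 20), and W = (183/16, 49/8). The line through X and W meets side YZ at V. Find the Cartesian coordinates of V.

Barycentric coordinates of W with respect to XYZ: (1/8, 3/8, 1/2).
On side YZ the X-coordinate is zero; dropping W's X-weight 1/8 and renormalizing the remaining 3/8 : 1/2 gives weights 3/7, 4/7 on Y, Z.
V = (3/7)·(12, -15) + (4/7)·(10, 20) = (76/7, 5).

(76/7, 5)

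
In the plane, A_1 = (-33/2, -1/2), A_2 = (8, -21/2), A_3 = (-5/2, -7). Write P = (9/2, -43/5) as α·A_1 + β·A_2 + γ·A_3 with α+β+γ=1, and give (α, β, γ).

Signed area of the reference triangle: [A_1A_2A_3] = ½·((-33/2)·(-21/2−(-7)) + 8·(-7−(-1/2)) + (-5/2)·(-1/2−(-21/2))) = ½·(231/4 − 52 − 25) = -77/8.
[PA_2A_3] = ½·((9/2)·(-21/2−(-7)) + 8·(-7−(-43/5)) + (-5/2)·(-43/5−(-21/2))) = ½·(-63/4 + 64/5 − 19/4) = -77/20, so the A_1-coordinate is (-77/20)/(-77/8) = 2/5.
[A_1PA_3] = ½·((-33/2)·(-43/5−(-7)) + (9/2)·(-7−(-1/2)) + (-5/2)·(-1/2−(-43/5))) = ½·(132/5 − 117/4 − 81/4) = -231/20, so the A_2-coordinate is 6/5.
[A_1A_2P] = ½·((-33/2)·(-21/2−(-43/5)) + 8·(-43/5−(-1/2)) + (9/2)·(-1/2−(-21/2))) = ½·(627/20 − 324/5 + 45) = 231/40, so the A_3-coordinate is -3/5.

(2/5, 6/5, -3/5)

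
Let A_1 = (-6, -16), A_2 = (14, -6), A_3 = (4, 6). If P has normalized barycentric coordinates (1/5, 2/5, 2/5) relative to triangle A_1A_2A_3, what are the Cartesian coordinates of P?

(6, -16/5)

P = (1/5)·A_1 + (2/5)·A_2 + (2/5)·A_3.
x-coordinate: (1/5)·(-6) + (2/5)·14 + (2/5)·4 = 6.
y-coordinate: (1/5)·(-16) + (2/5)·(-6) + (2/5)·6 = -16/5.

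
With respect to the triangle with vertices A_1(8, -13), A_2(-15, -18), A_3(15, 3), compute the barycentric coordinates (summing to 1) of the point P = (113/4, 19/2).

(1/4, -1/2, 5/4)

Signed area of the reference triangle: [A_1A_2A_3] = ½·(8·(-18−3) + (-15)·(3−(-13)) + 15·(-13−(-18))) = ½·(-168 − 240 + 75) = -333/2.
[PA_2A_3] = ½·((113/4)·(-18−3) + (-15)·(3−(19/2)) + 15·(19/2−(-18))) = ½·(-2373/4 + 195/2 + 825/2) = -333/8, so the A_1-coordinate is (-333/8)/(-333/2) = 1/4.
[A_1PA_3] = ½·(8·(19/2−3) + (113/4)·(3−(-13)) + 15·(-13−(19/2))) = ½·(52 + 452 − 675/2) = 333/4, so the A_2-coordinate is -1/2.
[A_1A_2P] = ½·(8·(-18−(19/2)) + (-15)·(19/2−(-13)) + (113/4)·(-13−(-18))) = ½·(-220 − 675/2 + 565/4) = -1665/8, so the A_3-coordinate is 5/4.
Check: 1/4 − 1/2 + 5/4 = 1.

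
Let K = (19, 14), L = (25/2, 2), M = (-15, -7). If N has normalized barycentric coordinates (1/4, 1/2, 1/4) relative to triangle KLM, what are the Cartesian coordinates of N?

N = (1/4)·K + (1/2)·L + (1/4)·M.
x-coordinate: (1/4)·19 + (1/2)·(25/2) + (1/4)·(-15) = 29/4.
y-coordinate: (1/4)·14 + (1/2)·2 + (1/4)·(-7) = 11/4.

(29/4, 11/4)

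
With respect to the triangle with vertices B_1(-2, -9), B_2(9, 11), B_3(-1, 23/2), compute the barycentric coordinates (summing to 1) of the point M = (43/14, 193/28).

(3/14, 3/7, 5/14)

Signed area of the reference triangle: [B_1B_2B_3] = ½·((-2)·(11−(23/2)) + 9·(23/2−(-9)) + (-1)·(-9−11)) = ½·(1 + 369/2 + 20) = 411/4.
[MB_2B_3] = ½·((43/14)·(11−(23/2)) + 9·(23/2−(193/28)) + (-1)·(193/28−11)) = ½·(-43/28 + 1161/28 + 115/28) = 1233/56, so the B_1-coordinate is (1233/56)/(411/4) = 3/14.
[B_1MB_3] = ½·((-2)·(193/28−(23/2)) + (43/14)·(23/2−(-9)) + (-1)·(-9−(193/28))) = ½·(129/14 + 1763/28 + 445/28) = 1233/28, so the B_2-coordinate is 3/7.
[B_1B_2M] = ½·((-2)·(11−(193/28)) + 9·(193/28−(-9)) + (43/14)·(-9−11)) = ½·(-115/14 + 4005/28 − 430/7) = 2055/56, so the B_3-coordinate is 5/14.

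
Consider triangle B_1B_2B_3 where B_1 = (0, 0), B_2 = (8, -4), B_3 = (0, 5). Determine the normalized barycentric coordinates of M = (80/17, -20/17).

(3/17, 10/17, 4/17)

Signed area of the reference triangle: [B_1B_2B_3] = ½·(0·(-4−5) + 8·(5−0) + 0·(0−(-4))) = ½·(0 + 40 + 0) = 20.
[MB_2B_3] = ½·((80/17)·(-4−5) + 8·(5−(-20/17)) + 0·(-20/17−(-4))) = ½·(-720/17 + 840/17 + 0) = 60/17, so the B_1-coordinate is (60/17)/20 = 3/17.
[B_1MB_3] = ½·(0·(-20/17−5) + (80/17)·(5−0) + 0·(0−(-20/17))) = ½·(0 + 400/17 + 0) = 200/17, so the B_2-coordinate is 10/17.
[B_1B_2M] = ½·(0·(-4−(-20/17)) + 8·(-20/17−0) + (80/17)·(0−(-4))) = ½·(0 − 160/17 + 320/17) = 80/17, so the B_3-coordinate is 4/17.
Check: 3/17 + 10/17 + 4/17 = 1.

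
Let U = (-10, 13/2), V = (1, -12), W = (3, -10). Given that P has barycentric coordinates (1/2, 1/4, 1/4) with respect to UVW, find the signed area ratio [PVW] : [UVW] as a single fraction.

The signed ratio [PVW]/[UVW] equals the barycentric coordinate of P at vertex U, which is 1/2.

1/2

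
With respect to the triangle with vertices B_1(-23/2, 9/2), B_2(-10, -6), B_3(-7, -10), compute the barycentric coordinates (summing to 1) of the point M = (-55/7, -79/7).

Signed area of the reference triangle: [B_1B_2B_3] = ½·((-23/2)·(-6−(-10)) + (-10)·(-10−(9/2)) + (-7)·(9/2−(-6))) = ½·(-46 + 145 − 147/2) = 51/4.
[MB_2B_3] = ½·((-55/7)·(-6−(-10)) + (-10)·(-10−(-79/7)) + (-7)·(-79/7−(-6))) = ½·(-220/7 − 90/7 + 37) = -51/14, so the B_1-coordinate is (-51/14)/(51/4) = -2/7.
[B_1MB_3] = ½·((-23/2)·(-79/7−(-10)) + (-55/7)·(-10−(9/2)) + (-7)·(9/2−(-79/7))) = ½·(207/14 + 1595/14 − 221/2) = 255/28, so the B_2-coordinate is 5/7.
[B_1B_2M] = ½·((-23/2)·(-6−(-79/7)) + (-10)·(-79/7−(9/2)) + (-55/7)·(9/2−(-6))) = ½·(-851/14 + 1105/7 − 165/2) = 51/7, so the B_3-coordinate is 4/7.
Check: -2/7 + 5/7 + 4/7 = 1.

(-2/7, 5/7, 4/7)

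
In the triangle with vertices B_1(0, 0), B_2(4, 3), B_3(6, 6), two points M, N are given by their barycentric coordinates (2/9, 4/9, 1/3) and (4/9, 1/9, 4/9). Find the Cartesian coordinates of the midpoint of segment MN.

(31/9, 19/6)

Barycentric coordinates of the midpoint are the average: (1/3, 5/18, 7/18).
Converting: (1/3)·B_1 + (5/18)·B_2 + (7/18)·B_3 = (31/9, 19/6).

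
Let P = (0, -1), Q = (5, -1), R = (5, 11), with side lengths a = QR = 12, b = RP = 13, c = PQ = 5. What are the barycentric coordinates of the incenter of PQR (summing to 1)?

(2/5, 13/30, 1/6)

The incenter has barycentric coordinates proportional to the opposite side lengths: (12 : 13 : 5).
Normalizing by 12+13+5 = 30 gives (2/5, 13/30, 1/6).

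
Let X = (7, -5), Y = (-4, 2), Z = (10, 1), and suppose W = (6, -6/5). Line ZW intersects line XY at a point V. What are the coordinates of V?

Barycentric coordinates of W with respect to XYZ: (2/5, 1/5, 2/5).
On side XY the Z-coordinate is zero; dropping W's Z-weight 2/5 and renormalizing the remaining 2/5 : 1/5 gives weights 2/3, 1/3 on X, Y.
V = (2/3)·(7, -5) + (1/3)·(-4, 2) = (10/3, -8/3).

(10/3, -8/3)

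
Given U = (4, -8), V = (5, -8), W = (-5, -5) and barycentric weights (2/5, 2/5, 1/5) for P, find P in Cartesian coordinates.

P = (2/5)·U + (2/5)·V + (1/5)·W.
x-coordinate: (2/5)·4 + (2/5)·5 + (1/5)·(-5) = 13/5.
y-coordinate: (2/5)·(-8) + (2/5)·(-8) + (1/5)·(-5) = -37/5.

(13/5, -37/5)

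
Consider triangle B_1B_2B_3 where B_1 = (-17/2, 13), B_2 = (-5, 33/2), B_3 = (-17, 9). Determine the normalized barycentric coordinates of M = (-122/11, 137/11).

Signed area of the reference triangle: [B_1B_2B_3] = ½·((-17/2)·(33/2−9) + (-5)·(9−13) + (-17)·(13−(33/2))) = ½·(-255/4 + 20 + 119/2) = 63/8.
[MB_2B_3] = ½·((-122/11)·(33/2−9) + (-5)·(9−(137/11)) + (-17)·(137/11−(33/2))) = ½·(-915/11 + 190/11 + 1513/22) = 63/44, so the B_1-coordinate is (63/44)/(63/8) = 2/11.
[B_1MB_3] = ½·((-17/2)·(137/11−9) + (-122/11)·(9−13) + (-17)·(13−(137/11))) = ½·(-323/11 + 488/11 − 102/11) = 63/22, so the B_2-coordinate is 4/11.
[B_1B_2M] = ½·((-17/2)·(33/2−(137/11)) + (-5)·(137/11−13) + (-122/11)·(13−(33/2))) = ½·(-1513/44 + 30/11 + 427/11) = 315/88, so the B_3-coordinate is 5/11.

(2/11, 4/11, 5/11)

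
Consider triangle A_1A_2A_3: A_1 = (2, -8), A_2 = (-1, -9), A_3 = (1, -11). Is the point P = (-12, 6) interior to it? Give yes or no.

no

Barycentric coordinates of P: (1, 7, -7).
The three coordinates are positive, positive, negative; a point is interior exactly when all three are positive.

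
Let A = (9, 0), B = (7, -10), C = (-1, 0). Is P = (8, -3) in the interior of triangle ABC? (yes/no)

Barycentric coordinates of P: (33/50, 3/10, 1/25).
The three coordinates are positive, positive, positive; a point is interior exactly when all three are positive.

yes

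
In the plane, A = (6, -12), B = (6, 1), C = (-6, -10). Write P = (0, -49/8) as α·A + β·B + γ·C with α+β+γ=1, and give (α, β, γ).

(1/8, 3/8, 1/2)

Signed area of the reference triangle: [ABC] = ½·(6·(1−(-10)) + 6·(-10−(-12)) + (-6)·(-12−1)) = ½·(66 + 12 + 78) = 78.
[PBC] = ½·(0·(1−(-10)) + 6·(-10−(-49/8)) + (-6)·(-49/8−1)) = ½·(0 − 93/4 + 171/4) = 39/4, so the A-coordinate is (39/4)/78 = 1/8.
[APC] = ½·(6·(-49/8−(-10)) + 0·(-10−(-12)) + (-6)·(-12−(-49/8))) = ½·(93/4 + 0 + 141/4) = 117/4, so the B-coordinate is 3/8.
[ABP] = ½·(6·(1−(-49/8)) + 6·(-49/8−(-12)) + 0·(-12−1)) = ½·(171/4 + 141/4 + 0) = 39, so the C-coordinate is 1/2.
Check: 1/8 + 3/8 + 1/2 = 1.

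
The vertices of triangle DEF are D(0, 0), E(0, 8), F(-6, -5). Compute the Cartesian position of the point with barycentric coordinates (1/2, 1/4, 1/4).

G = (1/2)·D + (1/4)·E + (1/4)·F.
x-coordinate: (1/2)·0 + (1/4)·0 + (1/4)·(-6) = -3/2.
y-coordinate: (1/2)·0 + (1/4)·8 + (1/4)·(-5) = 3/4.

(-3/2, 3/4)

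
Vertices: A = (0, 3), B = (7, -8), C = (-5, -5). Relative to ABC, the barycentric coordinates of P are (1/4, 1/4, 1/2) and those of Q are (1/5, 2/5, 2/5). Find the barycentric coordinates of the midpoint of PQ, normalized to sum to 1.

(9/40, 13/40, 9/20)

Since both coordinate triples sum to 1, the midpoint's barycentrics are the componentwise average.
(1/4+1/5)/2 = 9/40; similarly 13/40 and 9/20.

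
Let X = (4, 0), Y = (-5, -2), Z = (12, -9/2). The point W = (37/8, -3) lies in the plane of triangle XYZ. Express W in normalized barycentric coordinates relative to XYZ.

(1/8, 3/8, 1/2)

Signed area of the reference triangle: [XYZ] = ½·(4·(-2−(-9/2)) + (-5)·(-9/2−0) + 12·(0−(-2))) = ½·(10 + 45/2 + 24) = 113/4.
[WYZ] = ½·((37/8)·(-2−(-9/2)) + (-5)·(-9/2−(-3)) + 12·(-3−(-2))) = ½·(185/16 + 15/2 − 12) = 113/32, so the X-coordinate is (113/32)/(113/4) = 1/8.
[XWZ] = ½·(4·(-3−(-9/2)) + (37/8)·(-9/2−0) + 12·(0−(-3))) = ½·(6 − 333/16 + 36) = 339/32, so the Y-coordinate is 3/8.
[XYW] = ½·(4·(-2−(-3)) + (-5)·(-3−0) + (37/8)·(0−(-2))) = ½·(4 + 15 + 37/4) = 113/8, so the Z-coordinate is 1/2.
Check: 1/8 + 3/8 + 1/2 = 1.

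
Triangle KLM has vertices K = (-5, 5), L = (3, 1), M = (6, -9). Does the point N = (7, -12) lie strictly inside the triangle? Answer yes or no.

no

Barycentric coordinates of N: (-1/68, -19/68, 22/17).
The three coordinates are negative, negative, positive; a point is interior exactly when all three are positive.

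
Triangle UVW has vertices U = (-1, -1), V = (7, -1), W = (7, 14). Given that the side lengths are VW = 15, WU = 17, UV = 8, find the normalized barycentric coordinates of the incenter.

The incenter has barycentric coordinates proportional to the opposite side lengths: (15 : 17 : 8).
Normalizing by 15+17+8 = 40 gives (3/8, 17/40, 1/5).

(3/8, 17/40, 1/5)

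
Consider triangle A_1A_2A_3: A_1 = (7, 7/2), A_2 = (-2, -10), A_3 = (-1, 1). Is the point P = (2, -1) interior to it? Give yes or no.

yes

Barycentric coordinates of P: (70/171, 47/171, 6/19).
The three coordinates are positive, positive, positive; a point is interior exactly when all three are positive.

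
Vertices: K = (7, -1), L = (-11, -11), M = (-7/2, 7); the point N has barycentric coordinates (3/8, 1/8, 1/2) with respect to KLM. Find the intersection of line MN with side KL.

Line MN meets KL where the M-coordinate vanishes; zeroing N's M-weight and renormalizing leaves K, L-weights 3/8 : 1/8 → (3/4, 1/4).
So J = (3/4)·K + (1/4)·L = (5/2, -7/2).

(5/2, -7/2)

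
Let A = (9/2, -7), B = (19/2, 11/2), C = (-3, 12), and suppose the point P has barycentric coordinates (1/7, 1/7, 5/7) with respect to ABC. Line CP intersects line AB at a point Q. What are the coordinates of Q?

(7, -3/4)

Line CP meets AB where the C-coordinate vanishes; zeroing P's C-weight and renormalizing leaves A, B-weights 1/7 : 1/7 → (1/2, 1/2).
So Q = (1/2)·A + (1/2)·B = (7, -3/4).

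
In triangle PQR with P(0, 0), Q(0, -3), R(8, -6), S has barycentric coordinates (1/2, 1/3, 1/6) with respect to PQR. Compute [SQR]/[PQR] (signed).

1/2

The signed ratio [SQR]/[PQR] equals the barycentric coordinate of S at vertex P, which is 1/2.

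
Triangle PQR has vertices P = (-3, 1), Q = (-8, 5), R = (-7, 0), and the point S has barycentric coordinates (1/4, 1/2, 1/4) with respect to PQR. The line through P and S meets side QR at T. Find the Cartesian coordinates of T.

(-23/3, 10/3)

Line PS meets QR where the P-coordinate vanishes; zeroing S's P-weight and renormalizing leaves Q, R-weights 1/2 : 1/4 → (2/3, 1/3).
So T = (2/3)·Q + (1/3)·R = (-23/3, 10/3).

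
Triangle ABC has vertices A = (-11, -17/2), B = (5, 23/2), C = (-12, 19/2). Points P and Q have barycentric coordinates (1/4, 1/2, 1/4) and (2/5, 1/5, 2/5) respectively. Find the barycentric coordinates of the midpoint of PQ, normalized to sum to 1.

(13/40, 7/20, 13/40)

Since both coordinate triples sum to 1, the midpoint's barycentrics are the componentwise average.
(1/4+2/5)/2 = 13/40; similarly 7/20 and 13/40.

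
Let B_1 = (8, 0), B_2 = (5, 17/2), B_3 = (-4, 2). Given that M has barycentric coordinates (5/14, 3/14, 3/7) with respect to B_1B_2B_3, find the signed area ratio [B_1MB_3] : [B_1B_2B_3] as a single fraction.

3/14

The signed ratio [B_1MB_3]/[B_1B_2B_3] equals the barycentric coordinate of M at vertex B_2, which is 3/14.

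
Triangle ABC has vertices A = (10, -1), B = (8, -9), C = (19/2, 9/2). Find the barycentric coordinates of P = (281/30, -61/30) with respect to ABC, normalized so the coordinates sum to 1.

Signed area of the reference triangle: [ABC] = ½·(10·(-9−(9/2)) + 8·(9/2−(-1)) + (19/2)·(-1−(-9))) = ½·(-135 + 44 + 76) = -15/2.
[PBC] = ½·((281/30)·(-9−(9/2)) + 8·(9/2−(-61/30)) + (19/2)·(-61/30−(-9))) = ½·(-2529/20 + 784/15 + 3971/60) = -4, so the A-coordinate is (-4)/(-15/2) = 8/15.
[APC] = ½·(10·(-61/30−(9/2)) + (281/30)·(9/2−(-1)) + (19/2)·(-1−(-61/30))) = ½·(-196/3 + 3091/60 + 589/60) = -2, so the B-coordinate is 4/15.
[ABP] = ½·(10·(-9−(-61/30)) + 8·(-61/30−(-1)) + (281/30)·(-1−(-9))) = ½·(-209/3 − 124/15 + 1124/15) = -3/2, so the C-coordinate is 1/5.
Check: 8/15 + 4/15 + 1/5 = 1.

(8/15, 4/15, 1/5)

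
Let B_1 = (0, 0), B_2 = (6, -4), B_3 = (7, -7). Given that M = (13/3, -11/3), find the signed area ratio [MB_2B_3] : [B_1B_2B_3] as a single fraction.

1/3

[B_1B_2B_3] = ½·(0·(-4−(-7)) + 6·(-7−0) + 7·(0−(-4))) = ½·(0 − 42 + 28) = -7.
[MB_2B_3] = ½·((13/3)·(-4−(-7)) + 6·(-7−(-11/3)) + 7·(-11/3−(-4))) = ½·(13 − 20 + 7/3) = -7/3, so the ratio is (-7/3)/(-7) = 1/3.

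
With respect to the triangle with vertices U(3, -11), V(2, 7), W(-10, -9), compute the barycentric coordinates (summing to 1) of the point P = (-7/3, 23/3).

Signed area of the reference triangle: [UVW] = ½·(3·(7−(-9)) + 2·(-9−(-11)) + (-10)·(-11−7)) = ½·(48 + 4 + 180) = 116.
[PVW] = ½·((-7/3)·(7−(-9)) + 2·(-9−(23/3)) + (-10)·(23/3−7)) = ½·(-112/3 − 100/3 − 20/3) = -116/3, so the U-coordinate is (-116/3)/116 = -1/3.
[UPW] = ½·(3·(23/3−(-9)) + (-7/3)·(-9−(-11)) + (-10)·(-11−(23/3))) = ½·(50 − 14/3 + 560/3) = 116, so the V-coordinate is 1.
[UVP] = ½·(3·(7−(23/3)) + 2·(23/3−(-11)) + (-7/3)·(-11−7)) = ½·(-2 + 112/3 + 42) = 116/3, so the W-coordinate is 1/3.
Check: -1/3 + 1 + 1/3 = 1.

(-1/3, 1, 1/3)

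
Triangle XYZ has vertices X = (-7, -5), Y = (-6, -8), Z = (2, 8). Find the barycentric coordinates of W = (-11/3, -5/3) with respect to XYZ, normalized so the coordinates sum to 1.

Signed area of the reference triangle: [XYZ] = ½·((-7)·(-8−8) + (-6)·(8−(-5)) + 2·(-5−(-8))) = ½·(112 − 78 + 6) = 20.
[WYZ] = ½·((-11/3)·(-8−8) + (-6)·(8−(-5/3)) + 2·(-5/3−(-8))) = ½·(176/3 − 58 + 38/3) = 20/3, so the X-coordinate is (20/3)/20 = 1/3.
[XWZ] = ½·((-7)·(-5/3−8) + (-11/3)·(8−(-5)) + 2·(-5−(-5/3))) = ½·(203/3 − 143/3 − 20/3) = 20/3, so the Y-coordinate is 1/3.
[XYW] = ½·((-7)·(-8−(-5/3)) + (-6)·(-5/3−(-5)) + (-11/3)·(-5−(-8))) = ½·(133/3 − 20 − 11) = 20/3, so the Z-coordinate is 1/3.
Check: 1/3 + 1/3 + 1/3 = 1.

(1/3, 1/3, 1/3)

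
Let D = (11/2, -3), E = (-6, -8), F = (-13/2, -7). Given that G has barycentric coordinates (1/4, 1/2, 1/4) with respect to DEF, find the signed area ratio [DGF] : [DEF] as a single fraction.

1/2

The signed ratio [DGF]/[DEF] equals the barycentric coordinate of G at vertex E, which is 1/2.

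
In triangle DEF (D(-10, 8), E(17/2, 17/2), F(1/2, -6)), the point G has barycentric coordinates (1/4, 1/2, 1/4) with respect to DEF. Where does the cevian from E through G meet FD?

(-19/4, 1)

Line EG meets FD where the E-coordinate vanishes; zeroing G's E-weight and renormalizing leaves F, D-weights 1/4 : 1/4 → (1/2, 1/2).
So H = (1/2)·F + (1/2)·D = (-19/4, 1).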